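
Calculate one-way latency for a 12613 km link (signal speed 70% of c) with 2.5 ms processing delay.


Speed = 0.7 * 3e5 km/s = 210000 km/s
Propagation delay = 12613 / 210000 = 0.0601 s = 60.0619 ms
Processing delay = 2.5 ms
Total one-way latency = 62.5619 ms


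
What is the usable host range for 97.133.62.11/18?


Network: 97.133.0.0
Broadcast: 97.133.63.255
First usable = network + 1
Last usable = broadcast - 1
Range: 97.133.0.1 to 97.133.63.254


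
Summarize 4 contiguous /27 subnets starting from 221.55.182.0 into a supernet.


Original prefix: /27
Number of subnets: 4 = 2^2
New prefix = 27 - 2 = 25
Supernet: 221.55.182.0/25


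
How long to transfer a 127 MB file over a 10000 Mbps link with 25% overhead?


Effective throughput = 10000 * (1 - 25/100) = 7500 Mbps
File size in Mb = 127 * 8 = 1016 Mb
Time = 1016 / 7500
Time = 0.1355 seconds


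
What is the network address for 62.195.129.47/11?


IP:   00111110.11000011.10000001.00101111
Mask: 11111111.11100000.00000000.00000000
AND operation:
Net:  00111110.11000000.00000000.00000000
Network: 62.192.0.0/11


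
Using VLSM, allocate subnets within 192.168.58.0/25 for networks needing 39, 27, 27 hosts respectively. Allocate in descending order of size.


39 hosts -> /26 (62 usable): 192.168.58.0/26
27 hosts -> /27 (30 usable): 192.168.58.64/27
27 hosts -> /27 (30 usable): 192.168.58.96/27
Allocation: 192.168.58.0/26 (39 hosts, 62 usable); 192.168.58.64/27 (27 hosts, 30 usable); 192.168.58.96/27 (27 hosts, 30 usable)


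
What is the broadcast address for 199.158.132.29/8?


Network: 199.0.0.0/8
Host bits = 24
Set all host bits to 1:
Broadcast: 199.255.255.255


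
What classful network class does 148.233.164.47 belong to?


First octet: 148
Binary: 10010100
10xxxxxx -> Class B (128-191)
Class B, default mask 255.255.0.0 (/16)


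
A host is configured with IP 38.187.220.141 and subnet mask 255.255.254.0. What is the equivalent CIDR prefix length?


Binary: 11111111.11111111.11111110.00000000
Count leading 1s
Prefix: /23


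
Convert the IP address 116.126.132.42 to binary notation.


116 = 01110100
126 = 01111110
132 = 10000100
42 = 00101010
Binary: 01110100.01111110.10000100.00101010


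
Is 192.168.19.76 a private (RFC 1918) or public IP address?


RFC 1918 private ranges:
  10.0.0.0/8 (10.0.0.0 - 10.255.255.255)
  172.16.0.0/12 (172.16.0.0 - 172.31.255.255)
  192.168.0.0/16 (192.168.0.0 - 192.168.255.255)
Private (in 192.168.0.0/16)


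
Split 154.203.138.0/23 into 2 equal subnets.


New prefix = 23 + 1 = 24
Each subnet has 256 addresses
  154.203.138.0/24
  154.203.139.0/24
Subnets: 154.203.138.0/24, 154.203.139.0/24


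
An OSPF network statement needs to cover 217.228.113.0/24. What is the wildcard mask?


Subnet mask: 255.255.255.0
Wildcard = 255.255.255.255 - subnet mask
255 - 255 = 0
255 - 255 = 0
255 - 255 = 0
255 - 0 = 255
Wildcard: 0.0.0.255


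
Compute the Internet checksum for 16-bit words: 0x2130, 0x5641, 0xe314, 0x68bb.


Sum all words (with carry folding):
+ 0x2130 = 0x2130
+ 0x5641 = 0x7771
+ 0xe314 = 0x5a86
+ 0x68bb = 0xc341
One's complement: ~0xc341
Checksum = 0x3cbe


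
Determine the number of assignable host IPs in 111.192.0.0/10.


Host bits = 32 - 10 = 22
Total addresses = 2^22 = 4194304
Usable = total - 2 (network and broadcast)
Usable hosts: 4194302


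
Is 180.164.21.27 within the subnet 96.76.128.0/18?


Subnet network: 96.76.128.0
Test IP AND mask: 180.164.0.0
No, 180.164.21.27 is not in 96.76.128.0/18


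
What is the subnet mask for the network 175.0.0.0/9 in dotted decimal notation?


/9 means 9 network bits, 23 host bits
Binary: 11111111100000000000000000000000
Mask: 255.128.0.0


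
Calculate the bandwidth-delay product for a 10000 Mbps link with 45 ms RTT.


BDP = bandwidth * RTT
= 10000 Mbps * 45 ms
= 10000 * 1e6 * 45 / 1000 bits
= 450000000 bits
= 56250000 bytes
= 54931.6406 KB
BDP = 450000000 bits (56250000 bytes)


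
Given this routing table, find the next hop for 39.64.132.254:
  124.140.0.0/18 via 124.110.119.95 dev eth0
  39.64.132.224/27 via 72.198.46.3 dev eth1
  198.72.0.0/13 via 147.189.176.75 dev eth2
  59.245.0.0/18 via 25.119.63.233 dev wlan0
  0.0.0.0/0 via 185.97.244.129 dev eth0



Longest prefix match for 39.64.132.254:
  /18 124.140.0.0: no
  /27 39.64.132.224: MATCH
  /13 198.72.0.0: no
  /18 59.245.0.0: no
  /0 0.0.0.0: MATCH
Selected: next-hop 72.198.46.3 via eth1 (matched /27)


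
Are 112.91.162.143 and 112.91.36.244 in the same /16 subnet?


Mask: 255.255.0.0
112.91.162.143 AND mask = 112.91.0.0
112.91.36.244 AND mask = 112.91.0.0
Yes, same subnet (112.91.0.0)


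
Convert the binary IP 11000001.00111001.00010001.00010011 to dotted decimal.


11000001 = 193
00111001 = 57
00010001 = 17
00010011 = 19
IP: 193.57.17.19


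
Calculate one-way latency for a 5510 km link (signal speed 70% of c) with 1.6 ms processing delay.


Speed = 0.7 * 3e5 km/s = 210000 km/s
Propagation delay = 5510 / 210000 = 0.0262 s = 26.2381 ms
Processing delay = 1.6 ms
Total one-way latency = 27.8381 ms


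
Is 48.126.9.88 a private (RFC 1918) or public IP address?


RFC 1918 private ranges:
  10.0.0.0/8 (10.0.0.0 - 10.255.255.255)
  172.16.0.0/12 (172.16.0.0 - 172.31.255.255)
  192.168.0.0/16 (192.168.0.0 - 192.168.255.255)
Public (not in any RFC 1918 range)


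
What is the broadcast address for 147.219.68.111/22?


Network: 147.219.68.0/22
Host bits = 10
Set all host bits to 1:
Broadcast: 147.219.71.255


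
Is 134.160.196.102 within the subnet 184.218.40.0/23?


Subnet network: 184.218.40.0
Test IP AND mask: 134.160.196.0
No, 134.160.196.102 is not in 184.218.40.0/23


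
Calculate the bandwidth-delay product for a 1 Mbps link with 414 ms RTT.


BDP = bandwidth * RTT
= 1 Mbps * 414 ms
= 1 * 1e6 * 414 / 1000 bits
= 414000 bits
= 51750 bytes
= 50.5371 KB
BDP = 414000 bits (51750 bytes)


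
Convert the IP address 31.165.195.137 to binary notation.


31 = 00011111
165 = 10100101
195 = 11000011
137 = 10001001
Binary: 00011111.10100101.11000011.10001001


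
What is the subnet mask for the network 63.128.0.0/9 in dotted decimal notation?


/9 means 9 network bits, 23 host bits
Binary: 11111111100000000000000000000000
Mask: 255.128.0.0


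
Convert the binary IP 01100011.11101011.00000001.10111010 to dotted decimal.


01100011 = 99
11101011 = 235
00000001 = 1
10111010 = 186
IP: 99.235.1.186


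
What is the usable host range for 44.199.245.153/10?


Network: 44.192.0.0
Broadcast: 44.255.255.255
First usable = network + 1
Last usable = broadcast - 1
Range: 44.192.0.1 to 44.255.255.254


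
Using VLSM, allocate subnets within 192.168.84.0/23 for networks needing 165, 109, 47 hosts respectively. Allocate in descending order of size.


165 hosts -> /24 (254 usable): 192.168.84.0/24
109 hosts -> /25 (126 usable): 192.168.85.0/25
47 hosts -> /26 (62 usable): 192.168.85.128/26
Allocation: 192.168.84.0/24 (165 hosts, 254 usable); 192.168.85.0/25 (109 hosts, 126 usable); 192.168.85.128/26 (47 hosts, 62 usable)


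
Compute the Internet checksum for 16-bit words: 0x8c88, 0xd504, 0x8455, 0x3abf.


Sum all words (with carry folding):
+ 0x8c88 = 0x8c88
+ 0xd504 = 0x618d
+ 0x8455 = 0xe5e2
+ 0x3abf = 0x20a2
One's complement: ~0x20a2
Checksum = 0xdf5d


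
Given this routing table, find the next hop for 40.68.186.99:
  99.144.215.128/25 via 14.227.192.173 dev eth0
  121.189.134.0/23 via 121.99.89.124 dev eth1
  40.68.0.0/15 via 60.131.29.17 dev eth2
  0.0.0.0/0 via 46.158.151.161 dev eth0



Longest prefix match for 40.68.186.99:
  /25 99.144.215.128: no
  /23 121.189.134.0: no
  /15 40.68.0.0: MATCH
  /0 0.0.0.0: MATCH
Selected: next-hop 60.131.29.17 via eth2 (matched /15)


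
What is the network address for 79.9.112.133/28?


IP:   01001111.00001001.01110000.10000101
Mask: 11111111.11111111.11111111.11110000
AND operation:
Net:  01001111.00001001.01110000.10000000
Network: 79.9.112.128/28


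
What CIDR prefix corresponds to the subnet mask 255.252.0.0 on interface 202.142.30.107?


Binary: 11111111.11111100.00000000.00000000
Count leading 1s
Prefix: /14


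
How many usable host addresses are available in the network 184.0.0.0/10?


Host bits = 32 - 10 = 22
Total addresses = 2^22 = 4194304
Usable = total - 2 (network and broadcast)
Usable hosts: 4194302


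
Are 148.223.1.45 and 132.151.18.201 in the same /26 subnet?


Mask: 255.255.255.192
148.223.1.45 AND mask = 148.223.1.0
132.151.18.201 AND mask = 132.151.18.192
No, different subnets (148.223.1.0 vs 132.151.18.192)


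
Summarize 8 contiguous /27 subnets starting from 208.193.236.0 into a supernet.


Original prefix: /27
Number of subnets: 8 = 2^3
New prefix = 27 - 3 = 24
Supernet: 208.193.236.0/24


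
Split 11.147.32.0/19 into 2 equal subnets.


New prefix = 19 + 1 = 20
Each subnet has 4096 addresses
  11.147.32.0/20
  11.147.48.0/20
Subnets: 11.147.32.0/20, 11.147.48.0/20


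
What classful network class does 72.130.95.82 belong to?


First octet: 72
Binary: 01001000
0xxxxxxx -> Class A (1-126)
Class A, default mask 255.0.0.0 (/8)


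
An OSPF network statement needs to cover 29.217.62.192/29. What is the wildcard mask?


Subnet mask: 255.255.255.248
Wildcard = 255.255.255.255 - subnet mask
255 - 255 = 0
255 - 255 = 0
255 - 255 = 0
255 - 248 = 7
Wildcard: 0.0.0.7


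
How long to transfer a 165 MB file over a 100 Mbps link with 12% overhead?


Effective throughput = 100 * (1 - 12/100) = 88 Mbps
File size in Mb = 165 * 8 = 1320 Mb
Time = 1320 / 88
Time = 15 seconds


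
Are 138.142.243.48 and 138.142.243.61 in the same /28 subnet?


Mask: 255.255.255.240
138.142.243.48 AND mask = 138.142.243.48
138.142.243.61 AND mask = 138.142.243.48
Yes, same subnet (138.142.243.48)


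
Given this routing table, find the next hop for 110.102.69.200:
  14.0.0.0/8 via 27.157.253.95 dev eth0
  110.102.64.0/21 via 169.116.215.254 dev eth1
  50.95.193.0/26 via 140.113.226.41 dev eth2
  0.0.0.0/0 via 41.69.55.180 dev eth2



Longest prefix match for 110.102.69.200:
  /8 14.0.0.0: no
  /21 110.102.64.0: MATCH
  /26 50.95.193.0: no
  /0 0.0.0.0: MATCH
Selected: next-hop 169.116.215.254 via eth1 (matched /21)


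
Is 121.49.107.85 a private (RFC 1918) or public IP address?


RFC 1918 private ranges:
  10.0.0.0/8 (10.0.0.0 - 10.255.255.255)
  172.16.0.0/12 (172.16.0.0 - 172.31.255.255)
  192.168.0.0/16 (192.168.0.0 - 192.168.255.255)
Public (not in any RFC 1918 range)


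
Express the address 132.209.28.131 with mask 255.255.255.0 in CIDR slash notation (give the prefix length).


Binary: 11111111.11111111.11111111.00000000
Count leading 1s
Prefix: /24


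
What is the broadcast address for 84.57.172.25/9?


Network: 84.0.0.0/9
Host bits = 23
Set all host bits to 1:
Broadcast: 84.127.255.255


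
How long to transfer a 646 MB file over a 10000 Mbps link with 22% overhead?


Effective throughput = 10000 * (1 - 22/100) = 7800 Mbps
File size in Mb = 646 * 8 = 5168 Mb
Time = 5168 / 7800
Time = 0.6626 seconds


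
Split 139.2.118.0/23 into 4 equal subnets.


New prefix = 23 + 2 = 25
Each subnet has 128 addresses
  139.2.118.0/25
  139.2.118.128/25
  139.2.119.0/25
  139.2.119.128/25
Subnets: 139.2.118.0/25, 139.2.118.128/25, 139.2.119.0/25, 139.2.119.128/25


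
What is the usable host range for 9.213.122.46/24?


Network: 9.213.122.0
Broadcast: 9.213.122.255
First usable = network + 1
Last usable = broadcast - 1
Range: 9.213.122.1 to 9.213.122.254


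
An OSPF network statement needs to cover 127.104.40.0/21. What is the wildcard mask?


Subnet mask: 255.255.248.0
Wildcard = 255.255.255.255 - subnet mask
255 - 255 = 0
255 - 255 = 0
255 - 248 = 7
255 - 0 = 255
Wildcard: 0.0.7.255


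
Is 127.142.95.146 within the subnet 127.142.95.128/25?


Subnet network: 127.142.95.128
Test IP AND mask: 127.142.95.128
Yes, 127.142.95.146 is in 127.142.95.128/25


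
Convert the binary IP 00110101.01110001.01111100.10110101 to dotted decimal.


00110101 = 53
01110001 = 113
01111100 = 124
10110101 = 181
IP: 53.113.124.181


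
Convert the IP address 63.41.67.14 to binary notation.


63 = 00111111
41 = 00101001
67 = 01000011
14 = 00001110
Binary: 00111111.00101001.01000011.00001110


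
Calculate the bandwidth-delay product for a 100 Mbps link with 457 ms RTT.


BDP = bandwidth * RTT
= 100 Mbps * 457 ms
= 100 * 1e6 * 457 / 1000 bits
= 45700000 bits
= 5712500 bytes
= 5578.6133 KB
BDP = 45700000 bits (5712500 bytes)


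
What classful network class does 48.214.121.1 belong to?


First octet: 48
Binary: 00110000
0xxxxxxx -> Class A (1-126)
Class A, default mask 255.0.0.0 (/8)


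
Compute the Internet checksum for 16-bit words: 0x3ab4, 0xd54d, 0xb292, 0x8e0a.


Sum all words (with carry folding):
+ 0x3ab4 = 0x3ab4
+ 0xd54d = 0x1002
+ 0xb292 = 0xc294
+ 0x8e0a = 0x509f
One's complement: ~0x509f
Checksum = 0xaf60


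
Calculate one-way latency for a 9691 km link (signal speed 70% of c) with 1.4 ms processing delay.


Speed = 0.7 * 3e5 km/s = 210000 km/s
Propagation delay = 9691 / 210000 = 0.0461 s = 46.1476 ms
Processing delay = 1.4 ms
Total one-way latency = 47.5476 ms


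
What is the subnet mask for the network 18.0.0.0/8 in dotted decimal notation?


/8 means 8 network bits, 24 host bits
Binary: 11111111000000000000000000000000
Mask: 255.0.0.0


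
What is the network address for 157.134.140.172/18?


IP:   10011101.10000110.10001100.10101100
Mask: 11111111.11111111.11000000.00000000
AND operation:
Net:  10011101.10000110.10000000.00000000
Network: 157.134.128.0/18


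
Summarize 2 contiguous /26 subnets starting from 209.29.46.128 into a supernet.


Original prefix: /26
Number of subnets: 2 = 2^1
New prefix = 26 - 1 = 25
Supernet: 209.29.46.128/25


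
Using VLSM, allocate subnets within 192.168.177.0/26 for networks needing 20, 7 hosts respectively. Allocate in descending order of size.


20 hosts -> /27 (30 usable): 192.168.177.0/27
7 hosts -> /28 (14 usable): 192.168.177.32/28
Allocation: 192.168.177.0/27 (20 hosts, 30 usable); 192.168.177.32/28 (7 hosts, 14 usable)


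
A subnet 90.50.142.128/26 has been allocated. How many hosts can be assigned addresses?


Host bits = 32 - 26 = 6
Total addresses = 2^6 = 64
Usable = total - 2 (network and broadcast)
Usable hosts: 62


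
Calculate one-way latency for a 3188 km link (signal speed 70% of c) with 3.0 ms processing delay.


Speed = 0.7 * 3e5 km/s = 210000 km/s
Propagation delay = 3188 / 210000 = 0.0152 s = 15.181 ms
Processing delay = 3.0 ms
Total one-way latency = 18.181 ms


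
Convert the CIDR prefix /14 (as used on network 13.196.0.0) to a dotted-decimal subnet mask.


/14 means 14 network bits, 18 host bits
Binary: 11111111111111000000000000000000
Mask: 255.252.0.0


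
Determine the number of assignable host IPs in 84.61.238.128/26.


Host bits = 32 - 26 = 6
Total addresses = 2^6 = 64
Usable = total - 2 (network and broadcast)
Usable hosts: 62


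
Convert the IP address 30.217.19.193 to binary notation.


30 = 00011110
217 = 11011001
19 = 00010011
193 = 11000001
Binary: 00011110.11011001.00010011.11000001


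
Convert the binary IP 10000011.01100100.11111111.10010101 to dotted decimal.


10000011 = 131
01100100 = 100
11111111 = 255
10010101 = 149
IP: 131.100.255.149


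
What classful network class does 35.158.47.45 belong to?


First octet: 35
Binary: 00100011
0xxxxxxx -> Class A (1-126)
Class A, default mask 255.0.0.0 (/8)


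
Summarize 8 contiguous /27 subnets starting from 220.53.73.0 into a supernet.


Original prefix: /27
Number of subnets: 8 = 2^3
New prefix = 27 - 3 = 24
Supernet: 220.53.73.0/24


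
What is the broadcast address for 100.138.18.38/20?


Network: 100.138.16.0/20
Host bits = 12
Set all host bits to 1:
Broadcast: 100.138.31.255


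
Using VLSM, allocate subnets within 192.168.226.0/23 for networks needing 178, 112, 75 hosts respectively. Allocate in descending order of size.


178 hosts -> /24 (254 usable): 192.168.226.0/24
112 hosts -> /25 (126 usable): 192.168.227.0/25
75 hosts -> /25 (126 usable): 192.168.227.128/25
Allocation: 192.168.226.0/24 (178 hosts, 254 usable); 192.168.227.0/25 (112 hosts, 126 usable); 192.168.227.128/25 (75 hosts, 126 usable)


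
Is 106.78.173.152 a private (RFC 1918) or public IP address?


RFC 1918 private ranges:
  10.0.0.0/8 (10.0.0.0 - 10.255.255.255)
  172.16.0.0/12 (172.16.0.0 - 172.31.255.255)
  192.168.0.0/16 (192.168.0.0 - 192.168.255.255)
Public (not in any RFC 1918 range)


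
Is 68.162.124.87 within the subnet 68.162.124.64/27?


Subnet network: 68.162.124.64
Test IP AND mask: 68.162.124.64
Yes, 68.162.124.87 is in 68.162.124.64/27


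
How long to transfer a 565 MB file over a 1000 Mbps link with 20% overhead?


Effective throughput = 1000 * (1 - 20/100) = 800 Mbps
File size in Mb = 565 * 8 = 4520 Mb
Time = 4520 / 800
Time = 5.65 seconds


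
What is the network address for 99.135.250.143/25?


IP:   01100011.10000111.11111010.10001111
Mask: 11111111.11111111.11111111.10000000
AND operation:
Net:  01100011.10000111.11111010.10000000
Network: 99.135.250.128/25


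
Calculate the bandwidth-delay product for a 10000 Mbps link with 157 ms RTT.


BDP = bandwidth * RTT
= 10000 Mbps * 157 ms
= 10000 * 1e6 * 157 / 1000 bits
= 1570000000 bits
= 196250000 bytes
= 191650.3906 KB
BDP = 1570000000 bits (196250000 bytes)


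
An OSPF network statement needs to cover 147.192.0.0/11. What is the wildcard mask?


Subnet mask: 255.224.0.0
Wildcard = 255.255.255.255 - subnet mask
255 - 255 = 0
255 - 224 = 31
255 - 0 = 255
255 - 0 = 255
Wildcard: 0.31.255.255


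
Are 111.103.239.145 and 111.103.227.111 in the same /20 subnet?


Mask: 255.255.240.0
111.103.239.145 AND mask = 111.103.224.0
111.103.227.111 AND mask = 111.103.224.0
Yes, same subnet (111.103.224.0)


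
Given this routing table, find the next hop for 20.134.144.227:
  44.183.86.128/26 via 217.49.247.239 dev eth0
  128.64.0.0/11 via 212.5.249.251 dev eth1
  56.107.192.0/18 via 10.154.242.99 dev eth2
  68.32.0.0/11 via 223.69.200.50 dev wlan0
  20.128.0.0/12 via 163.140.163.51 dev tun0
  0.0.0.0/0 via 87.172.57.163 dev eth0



Longest prefix match for 20.134.144.227:
  /26 44.183.86.128: no
  /11 128.64.0.0: no
  /18 56.107.192.0: no
  /11 68.32.0.0: no
  /12 20.128.0.0: MATCH
  /0 0.0.0.0: MATCH
Selected: next-hop 163.140.163.51 via tun0 (matched /12)


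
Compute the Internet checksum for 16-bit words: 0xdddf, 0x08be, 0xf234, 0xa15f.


Sum all words (with carry folding):
+ 0xdddf = 0xdddf
+ 0x08be = 0xe69d
+ 0xf234 = 0xd8d2
+ 0xa15f = 0x7a32
One's complement: ~0x7a32
Checksum = 0x85cd


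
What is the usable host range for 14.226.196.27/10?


Network: 14.192.0.0
Broadcast: 14.255.255.255
First usable = network + 1
Last usable = broadcast - 1
Range: 14.192.0.1 to 14.255.255.254


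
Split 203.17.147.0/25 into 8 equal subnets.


New prefix = 25 + 3 = 28
Each subnet has 16 addresses
  203.17.147.0/28
  203.17.147.16/28
  203.17.147.32/28
  203.17.147.48/28
  203.17.147.64/28
  203.17.147.80/28
  203.17.147.96/28
  203.17.147.112/28
Subnets: 203.17.147.0/28, 203.17.147.16/28, 203.17.147.32/28, 203.17.147.48/28, 203.17.147.64/28, 203.17.147.80/28, 203.17.147.96/28, 203.17.147.112/28


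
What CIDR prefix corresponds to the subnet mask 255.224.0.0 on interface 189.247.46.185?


Binary: 11111111.11100000.00000000.00000000
Count leading 1s
Prefix: /11


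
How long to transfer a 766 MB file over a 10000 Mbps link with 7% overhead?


Effective throughput = 10000 * (1 - 7/100) = 9300 Mbps
File size in Mb = 766 * 8 = 6128 Mb
Time = 6128 / 9300
Time = 0.6589 seconds


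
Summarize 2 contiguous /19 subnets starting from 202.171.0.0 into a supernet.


Original prefix: /19
Number of subnets: 2 = 2^1
New prefix = 19 - 1 = 18
Supernet: 202.171.0.0/18


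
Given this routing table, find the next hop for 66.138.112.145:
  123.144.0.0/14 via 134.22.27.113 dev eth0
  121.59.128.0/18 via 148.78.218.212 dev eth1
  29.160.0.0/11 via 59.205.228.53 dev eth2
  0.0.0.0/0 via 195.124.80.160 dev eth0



Longest prefix match for 66.138.112.145:
  /14 123.144.0.0: no
  /18 121.59.128.0: no
  /11 29.160.0.0: no
  /0 0.0.0.0: MATCH
Selected: next-hop 195.124.80.160 via eth0 (matched /0)


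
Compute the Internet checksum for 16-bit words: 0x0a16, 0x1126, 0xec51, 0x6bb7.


Sum all words (with carry folding):
+ 0x0a16 = 0x0a16
+ 0x1126 = 0x1b3c
+ 0xec51 = 0x078e
+ 0x6bb7 = 0x7345
One's complement: ~0x7345
Checksum = 0x8cba


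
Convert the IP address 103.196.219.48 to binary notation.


103 = 01100111
196 = 11000100
219 = 11011011
48 = 00110000
Binary: 01100111.11000100.11011011.00110000


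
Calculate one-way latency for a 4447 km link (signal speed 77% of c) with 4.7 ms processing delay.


Speed = 0.77 * 3e5 km/s = 231000 km/s
Propagation delay = 4447 / 231000 = 0.0193 s = 19.2511 ms
Processing delay = 4.7 ms
Total one-way latency = 23.9511 ms


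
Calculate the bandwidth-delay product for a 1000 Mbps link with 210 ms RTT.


BDP = bandwidth * RTT
= 1000 Mbps * 210 ms
= 1000 * 1e6 * 210 / 1000 bits
= 210000000 bits
= 26250000 bytes
= 25634.7656 KB
BDP = 210000000 bits (26250000 bytes)


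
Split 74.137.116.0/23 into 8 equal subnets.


New prefix = 23 + 3 = 26
Each subnet has 64 addresses
  74.137.116.0/26
  74.137.116.64/26
  74.137.116.128/26
  74.137.116.192/26
  74.137.117.0/26
  74.137.117.64/26
  74.137.117.128/26
  74.137.117.192/26
Subnets: 74.137.116.0/26, 74.137.116.64/26, 74.137.116.128/26, 74.137.116.192/26, 74.137.117.0/26, 74.137.117.64/26, 74.137.117.128/26, 74.137.117.192/26


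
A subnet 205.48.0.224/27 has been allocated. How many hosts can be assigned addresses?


Host bits = 32 - 27 = 5
Total addresses = 2^5 = 32
Usable = total - 2 (network and broadcast)
Usable hosts: 30


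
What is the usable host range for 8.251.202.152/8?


Network: 8.0.0.0
Broadcast: 8.255.255.255
First usable = network + 1
Last usable = broadcast - 1
Range: 8.0.0.1 to 8.255.255.254


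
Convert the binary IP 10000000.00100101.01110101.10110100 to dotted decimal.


10000000 = 128
00100101 = 37
01110101 = 117
10110100 = 180
IP: 128.37.117.180


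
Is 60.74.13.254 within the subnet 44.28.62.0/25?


Subnet network: 44.28.62.0
Test IP AND mask: 60.74.13.128
No, 60.74.13.254 is not in 44.28.62.0/25


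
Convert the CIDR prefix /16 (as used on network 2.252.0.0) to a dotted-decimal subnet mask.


/16 means 16 network bits, 16 host bits
Binary: 11111111111111110000000000000000
Mask: 255.255.0.0


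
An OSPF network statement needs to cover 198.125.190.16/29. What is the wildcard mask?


Subnet mask: 255.255.255.248
Wildcard = 255.255.255.255 - subnet mask
255 - 255 = 0
255 - 255 = 0
255 - 255 = 0
255 - 248 = 7
Wildcard: 0.0.0.7


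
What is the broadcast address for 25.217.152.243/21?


Network: 25.217.152.0/21
Host bits = 11
Set all host bits to 1:
Broadcast: 25.217.159.255


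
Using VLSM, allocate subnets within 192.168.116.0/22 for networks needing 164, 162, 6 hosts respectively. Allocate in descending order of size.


164 hosts -> /24 (254 usable): 192.168.116.0/24
162 hosts -> /24 (254 usable): 192.168.117.0/24
6 hosts -> /29 (6 usable): 192.168.118.0/29
Allocation: 192.168.116.0/24 (164 hosts, 254 usable); 192.168.117.0/24 (162 hosts, 254 usable); 192.168.118.0/29 (6 hosts, 6 usable)


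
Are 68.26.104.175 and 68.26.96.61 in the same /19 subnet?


Mask: 255.255.224.0
68.26.104.175 AND mask = 68.26.96.0
68.26.96.61 AND mask = 68.26.96.0
Yes, same subnet (68.26.96.0)


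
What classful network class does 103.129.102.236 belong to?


First octet: 103
Binary: 01100111
0xxxxxxx -> Class A (1-126)
Class A, default mask 255.0.0.0 (/8)


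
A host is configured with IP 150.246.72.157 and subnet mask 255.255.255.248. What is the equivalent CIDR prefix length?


Binary: 11111111.11111111.11111111.11111000
Count leading 1s
Prefix: /29


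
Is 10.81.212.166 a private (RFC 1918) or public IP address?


RFC 1918 private ranges:
  10.0.0.0/8 (10.0.0.0 - 10.255.255.255)
  172.16.0.0/12 (172.16.0.0 - 172.31.255.255)
  192.168.0.0/16 (192.168.0.0 - 192.168.255.255)
Private (in 10.0.0.0/8)


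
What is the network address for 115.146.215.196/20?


IP:   01110011.10010010.11010111.11000100
Mask: 11111111.11111111.11110000.00000000
AND operation:
Net:  01110011.10010010.11010000.00000000
Network: 115.146.208.0/20


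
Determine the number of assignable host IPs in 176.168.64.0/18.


Host bits = 32 - 18 = 14
Total addresses = 2^14 = 16384
Usable = total - 2 (network and broadcast)
Usable hosts: 16382


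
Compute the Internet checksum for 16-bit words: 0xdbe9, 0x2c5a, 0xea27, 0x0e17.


Sum all words (with carry folding):
+ 0xdbe9 = 0xdbe9
+ 0x2c5a = 0x0844
+ 0xea27 = 0xf26b
+ 0x0e17 = 0x0083
One's complement: ~0x0083
Checksum = 0xff7c


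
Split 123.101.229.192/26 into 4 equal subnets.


New prefix = 26 + 2 = 28
Each subnet has 16 addresses
  123.101.229.192/28
  123.101.229.208/28
  123.101.229.224/28
  123.101.229.240/28
Subnets: 123.101.229.192/28, 123.101.229.208/28, 123.101.229.224/28, 123.101.229.240/28


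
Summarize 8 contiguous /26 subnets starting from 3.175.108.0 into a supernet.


Original prefix: /26
Number of subnets: 8 = 2^3
New prefix = 26 - 3 = 23
Supernet: 3.175.108.0/23


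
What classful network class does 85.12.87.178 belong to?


First octet: 85
Binary: 01010101
0xxxxxxx -> Class A (1-126)
Class A, default mask 255.0.0.0 (/8)


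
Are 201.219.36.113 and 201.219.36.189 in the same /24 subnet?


Mask: 255.255.255.0
201.219.36.113 AND mask = 201.219.36.0
201.219.36.189 AND mask = 201.219.36.0
Yes, same subnet (201.219.36.0)


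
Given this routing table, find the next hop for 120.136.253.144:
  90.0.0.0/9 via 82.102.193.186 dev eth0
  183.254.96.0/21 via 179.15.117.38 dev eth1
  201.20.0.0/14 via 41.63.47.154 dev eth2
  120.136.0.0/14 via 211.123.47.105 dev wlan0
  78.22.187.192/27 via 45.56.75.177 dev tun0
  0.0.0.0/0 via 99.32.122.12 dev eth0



Longest prefix match for 120.136.253.144:
  /9 90.0.0.0: no
  /21 183.254.96.0: no
  /14 201.20.0.0: no
  /14 120.136.0.0: MATCH
  /27 78.22.187.192: no
  /0 0.0.0.0: MATCH
Selected: next-hop 211.123.47.105 via wlan0 (matched /14)


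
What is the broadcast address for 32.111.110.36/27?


Network: 32.111.110.32/27
Host bits = 5
Set all host bits to 1:
Broadcast: 32.111.110.63


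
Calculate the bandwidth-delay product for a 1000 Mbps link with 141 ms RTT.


BDP = bandwidth * RTT
= 1000 Mbps * 141 ms
= 1000 * 1e6 * 141 / 1000 bits
= 141000000 bits
= 17625000 bytes
= 17211.9141 KB
BDP = 141000000 bits (17625000 bytes)


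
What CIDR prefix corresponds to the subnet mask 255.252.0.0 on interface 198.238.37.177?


Binary: 11111111.11111100.00000000.00000000
Count leading 1s
Prefix: /14


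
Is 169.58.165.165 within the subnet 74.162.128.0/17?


Subnet network: 74.162.128.0
Test IP AND mask: 169.58.128.0
No, 169.58.165.165 is not in 74.162.128.0/17


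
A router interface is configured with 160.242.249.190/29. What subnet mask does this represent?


/29 means 29 network bits, 3 host bits
Binary: 11111111111111111111111111111000
Mask: 255.255.255.248


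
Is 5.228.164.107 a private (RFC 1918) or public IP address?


RFC 1918 private ranges:
  10.0.0.0/8 (10.0.0.0 - 10.255.255.255)
  172.16.0.0/12 (172.16.0.0 - 172.31.255.255)
  192.168.0.0/16 (192.168.0.0 - 192.168.255.255)
Public (not in any RFC 1918 range)


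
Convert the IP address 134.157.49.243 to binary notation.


134 = 10000110
157 = 10011101
49 = 00110001
243 = 11110011
Binary: 10000110.10011101.00110001.11110011


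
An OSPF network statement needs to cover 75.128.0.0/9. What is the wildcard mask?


Subnet mask: 255.128.0.0
Wildcard = 255.255.255.255 - subnet mask
255 - 255 = 0
255 - 128 = 127
255 - 0 = 255
255 - 0 = 255
Wildcard: 0.127.255.255


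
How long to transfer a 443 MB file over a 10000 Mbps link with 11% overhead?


Effective throughput = 10000 * (1 - 11/100) = 8900 Mbps
File size in Mb = 443 * 8 = 3544 Mb
Time = 3544 / 8900
Time = 0.3982 seconds


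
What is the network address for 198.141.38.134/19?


IP:   11000110.10001101.00100110.10000110
Mask: 11111111.11111111.11100000.00000000
AND operation:
Net:  11000110.10001101.00100000.00000000
Network: 198.141.32.0/19


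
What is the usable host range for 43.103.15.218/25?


Network: 43.103.15.128
Broadcast: 43.103.15.255
First usable = network + 1
Last usable = broadcast - 1
Range: 43.103.15.129 to 43.103.15.254


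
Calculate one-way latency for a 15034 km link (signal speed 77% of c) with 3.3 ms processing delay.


Speed = 0.77 * 3e5 km/s = 231000 km/s
Propagation delay = 15034 / 231000 = 0.0651 s = 65.0823 ms
Processing delay = 3.3 ms
Total one-way latency = 68.3823 ms


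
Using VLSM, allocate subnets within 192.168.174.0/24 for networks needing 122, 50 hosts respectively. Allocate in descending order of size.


122 hosts -> /25 (126 usable): 192.168.174.0/25
50 hosts -> /26 (62 usable): 192.168.174.128/26
Allocation: 192.168.174.0/25 (122 hosts, 126 usable); 192.168.174.128/26 (50 hosts, 62 usable)


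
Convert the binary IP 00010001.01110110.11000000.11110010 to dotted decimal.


00010001 = 17
01110110 = 118
11000000 = 192
11110010 = 242
IP: 17.118.192.242


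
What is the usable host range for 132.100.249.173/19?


Network: 132.100.224.0
Broadcast: 132.100.255.255
First usable = network + 1
Last usable = broadcast - 1
Range: 132.100.224.1 to 132.100.255.254


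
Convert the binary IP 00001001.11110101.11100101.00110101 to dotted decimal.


00001001 = 9
11110101 = 245
11100101 = 229
00110101 = 53
IP: 9.245.229.53


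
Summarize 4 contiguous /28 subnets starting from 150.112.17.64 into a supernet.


Original prefix: /28
Number of subnets: 4 = 2^2
New prefix = 28 - 2 = 26
Supernet: 150.112.17.64/26


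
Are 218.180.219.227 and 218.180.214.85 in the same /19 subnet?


Mask: 255.255.224.0
218.180.219.227 AND mask = 218.180.192.0
218.180.214.85 AND mask = 218.180.192.0
Yes, same subnet (218.180.192.0)


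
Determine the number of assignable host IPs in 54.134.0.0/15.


Host bits = 32 - 15 = 17
Total addresses = 2^17 = 131072
Usable = total - 2 (network and broadcast)
Usable hosts: 131070


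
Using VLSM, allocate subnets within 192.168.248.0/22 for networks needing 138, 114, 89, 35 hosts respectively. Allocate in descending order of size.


138 hosts -> /24 (254 usable): 192.168.248.0/24
114 hosts -> /25 (126 usable): 192.168.249.0/25
89 hosts -> /25 (126 usable): 192.168.249.128/25
35 hosts -> /26 (62 usable): 192.168.250.0/26
Allocation: 192.168.248.0/24 (138 hosts, 254 usable); 192.168.249.0/25 (114 hosts, 126 usable); 192.168.249.128/25 (89 hosts, 126 usable); 192.168.250.0/26 (35 hosts, 62 usable)


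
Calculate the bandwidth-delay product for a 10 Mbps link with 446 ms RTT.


BDP = bandwidth * RTT
= 10 Mbps * 446 ms
= 10 * 1e6 * 446 / 1000 bits
= 4460000 bits
= 557500 bytes
= 544.4336 KB
BDP = 4460000 bits (557500 bytes)


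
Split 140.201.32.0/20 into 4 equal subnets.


New prefix = 20 + 2 = 22
Each subnet has 1024 addresses
  140.201.32.0/22
  140.201.36.0/22
  140.201.40.0/22
  140.201.44.0/22
Subnets: 140.201.32.0/22, 140.201.36.0/22, 140.201.40.0/22, 140.201.44.0/22


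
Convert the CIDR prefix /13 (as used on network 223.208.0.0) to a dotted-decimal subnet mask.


/13 means 13 network bits, 19 host bits
Binary: 11111111111110000000000000000000
Mask: 255.248.0.0


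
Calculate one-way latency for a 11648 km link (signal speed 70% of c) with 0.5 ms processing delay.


Speed = 0.7 * 3e5 km/s = 210000 km/s
Propagation delay = 11648 / 210000 = 0.0555 s = 55.4667 ms
Processing delay = 0.5 ms
Total one-way latency = 55.9667 ms


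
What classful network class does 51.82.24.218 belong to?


First octet: 51
Binary: 00110011
0xxxxxxx -> Class A (1-126)
Class A, default mask 255.0.0.0 (/8)


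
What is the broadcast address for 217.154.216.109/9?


Network: 217.128.0.0/9
Host bits = 23
Set all host bits to 1:
Broadcast: 217.255.255.255


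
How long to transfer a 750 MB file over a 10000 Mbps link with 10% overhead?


Effective throughput = 10000 * (1 - 10/100) = 9000 Mbps
File size in Mb = 750 * 8 = 6000 Mb
Time = 6000 / 9000
Time = 0.6667 seconds


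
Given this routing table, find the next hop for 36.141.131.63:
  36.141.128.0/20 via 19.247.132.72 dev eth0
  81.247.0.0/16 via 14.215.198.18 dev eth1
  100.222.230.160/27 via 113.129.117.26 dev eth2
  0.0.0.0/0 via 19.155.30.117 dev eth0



Longest prefix match for 36.141.131.63:
  /20 36.141.128.0: MATCH
  /16 81.247.0.0: no
  /27 100.222.230.160: no
  /0 0.0.0.0: MATCH
Selected: next-hop 19.247.132.72 via eth0 (matched /20)


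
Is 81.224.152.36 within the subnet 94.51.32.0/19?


Subnet network: 94.51.32.0
Test IP AND mask: 81.224.128.0
No, 81.224.152.36 is not in 94.51.32.0/19


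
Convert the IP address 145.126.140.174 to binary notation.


145 = 10010001
126 = 01111110
140 = 10001100
174 = 10101110
Binary: 10010001.01111110.10001100.10101110


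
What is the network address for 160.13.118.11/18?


IP:   10100000.00001101.01110110.00001011
Mask: 11111111.11111111.11000000.00000000
AND operation:
Net:  10100000.00001101.01000000.00000000
Network: 160.13.64.0/18


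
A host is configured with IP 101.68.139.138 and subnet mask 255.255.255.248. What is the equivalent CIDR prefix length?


Binary: 11111111.11111111.11111111.11111000
Count leading 1s
Prefix: /29


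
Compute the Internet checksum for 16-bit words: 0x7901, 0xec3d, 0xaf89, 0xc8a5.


Sum all words (with carry folding):
+ 0x7901 = 0x7901
+ 0xec3d = 0x653f
+ 0xaf89 = 0x14c9
+ 0xc8a5 = 0xdd6e
One's complement: ~0xdd6e
Checksum = 0x2291


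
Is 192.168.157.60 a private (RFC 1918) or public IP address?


RFC 1918 private ranges:
  10.0.0.0/8 (10.0.0.0 - 10.255.255.255)
  172.16.0.0/12 (172.16.0.0 - 172.31.255.255)
  192.168.0.0/16 (192.168.0.0 - 192.168.255.255)
Private (in 192.168.0.0/16)


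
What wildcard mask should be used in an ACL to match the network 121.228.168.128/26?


Subnet mask: 255.255.255.192
Wildcard = 255.255.255.255 - subnet mask
255 - 255 = 0
255 - 255 = 0
255 - 255 = 0
255 - 192 = 63
Wildcard: 0.0.0.63


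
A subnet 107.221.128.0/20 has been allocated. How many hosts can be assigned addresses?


Host bits = 32 - 20 = 12
Total addresses = 2^12 = 4096
Usable = total - 2 (network and broadcast)
Usable hosts: 4094


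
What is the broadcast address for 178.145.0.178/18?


Network: 178.145.0.0/18
Host bits = 14
Set all host bits to 1:
Broadcast: 178.145.63.255


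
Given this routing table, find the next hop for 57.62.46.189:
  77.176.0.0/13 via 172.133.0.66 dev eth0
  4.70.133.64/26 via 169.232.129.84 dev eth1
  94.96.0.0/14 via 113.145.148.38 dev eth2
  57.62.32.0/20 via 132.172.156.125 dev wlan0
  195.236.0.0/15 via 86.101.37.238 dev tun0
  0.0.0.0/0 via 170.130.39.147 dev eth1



Longest prefix match for 57.62.46.189:
  /13 77.176.0.0: no
  /26 4.70.133.64: no
  /14 94.96.0.0: no
  /20 57.62.32.0: MATCH
  /15 195.236.0.0: no
  /0 0.0.0.0: MATCH
Selected: next-hop 132.172.156.125 via wlan0 (matched /20)


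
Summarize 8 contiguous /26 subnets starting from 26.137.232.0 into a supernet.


Original prefix: /26
Number of subnets: 8 = 2^3
New prefix = 26 - 3 = 23
Supernet: 26.137.232.0/23


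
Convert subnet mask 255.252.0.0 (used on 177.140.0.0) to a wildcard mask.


Subnet mask: 255.252.0.0
Wildcard = 255.255.255.255 - subnet mask
255 - 255 = 0
255 - 252 = 3
255 - 0 = 255
255 - 0 = 255
Wildcard: 0.3.255.255


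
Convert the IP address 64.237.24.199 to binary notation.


64 = 01000000
237 = 11101101
24 = 00011000
199 = 11000111
Binary: 01000000.11101101.00011000.11000111


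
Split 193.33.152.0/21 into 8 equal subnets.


New prefix = 21 + 3 = 24
Each subnet has 256 addresses
  193.33.152.0/24
  193.33.153.0/24
  193.33.154.0/24
  193.33.155.0/24
  193.33.156.0/24
  193.33.157.0/24
  193.33.158.0/24
  193.33.159.0/24
Subnets: 193.33.152.0/24, 193.33.153.0/24, 193.33.154.0/24, 193.33.155.0/24, 193.33.156.0/24, 193.33.157.0/24, 193.33.158.0/24, 193.33.159.0/24


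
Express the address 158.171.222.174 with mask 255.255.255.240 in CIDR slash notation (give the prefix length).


Binary: 11111111.11111111.11111111.11110000
Count leading 1s
Prefix: /28


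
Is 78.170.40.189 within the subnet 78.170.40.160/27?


Subnet network: 78.170.40.160
Test IP AND mask: 78.170.40.160
Yes, 78.170.40.189 is in 78.170.40.160/27


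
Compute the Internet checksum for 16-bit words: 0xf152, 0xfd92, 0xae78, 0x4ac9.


Sum all words (with carry folding):
+ 0xf152 = 0xf152
+ 0xfd92 = 0xeee5
+ 0xae78 = 0x9d5e
+ 0x4ac9 = 0xe827
One's complement: ~0xe827
Checksum = 0x17d8


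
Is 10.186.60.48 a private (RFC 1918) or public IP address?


RFC 1918 private ranges:
  10.0.0.0/8 (10.0.0.0 - 10.255.255.255)
  172.16.0.0/12 (172.16.0.0 - 172.31.255.255)
  192.168.0.0/16 (192.168.0.0 - 192.168.255.255)
Private (in 10.0.0.0/8)


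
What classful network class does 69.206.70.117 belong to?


First octet: 69
Binary: 01000101
0xxxxxxx -> Class A (1-126)
Class A, default mask 255.0.0.0 (/8)


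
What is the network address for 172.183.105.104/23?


IP:   10101100.10110111.01101001.01101000
Mask: 11111111.11111111.11111110.00000000
AND operation:
Net:  10101100.10110111.01101000.00000000
Network: 172.183.104.0/23


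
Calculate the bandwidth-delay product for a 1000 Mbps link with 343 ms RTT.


BDP = bandwidth * RTT
= 1000 Mbps * 343 ms
= 1000 * 1e6 * 343 / 1000 bits
= 343000000 bits
= 42875000 bytes
= 41870.1172 KB
BDP = 343000000 bits (42875000 bytes)


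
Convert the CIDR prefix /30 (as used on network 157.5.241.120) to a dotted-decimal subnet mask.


/30 means 30 network bits, 2 host bits
Binary: 11111111111111111111111111111100
Mask: 255.255.255.252


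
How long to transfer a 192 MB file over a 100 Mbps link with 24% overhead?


Effective throughput = 100 * (1 - 24/100) = 76 Mbps
File size in Mb = 192 * 8 = 1536 Mb
Time = 1536 / 76
Time = 20.2105 seconds


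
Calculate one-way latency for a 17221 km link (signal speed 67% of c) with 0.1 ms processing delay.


Speed = 0.67 * 3e5 km/s = 201000 km/s
Propagation delay = 17221 / 201000 = 0.0857 s = 85.6766 ms
Processing delay = 0.1 ms
Total one-way latency = 85.7766 ms


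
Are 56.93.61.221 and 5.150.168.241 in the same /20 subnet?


Mask: 255.255.240.0
56.93.61.221 AND mask = 56.93.48.0
5.150.168.241 AND mask = 5.150.160.0
No, different subnets (56.93.48.0 vs 5.150.160.0)


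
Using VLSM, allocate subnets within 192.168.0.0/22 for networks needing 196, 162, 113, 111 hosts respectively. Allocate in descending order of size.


196 hosts -> /24 (254 usable): 192.168.0.0/24
162 hosts -> /24 (254 usable): 192.168.1.0/24
113 hosts -> /25 (126 usable): 192.168.2.0/25
111 hosts -> /25 (126 usable): 192.168.2.128/25
Allocation: 192.168.0.0/24 (196 hosts, 254 usable); 192.168.1.0/24 (162 hosts, 254 usable); 192.168.2.0/25 (113 hosts, 126 usable); 192.168.2.128/25 (111 hosts, 126 usable)


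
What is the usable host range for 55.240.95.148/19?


Network: 55.240.64.0
Broadcast: 55.240.95.255
First usable = network + 1
Last usable = broadcast - 1
Range: 55.240.64.1 to 55.240.95.254


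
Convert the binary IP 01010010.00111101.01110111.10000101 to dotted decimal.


01010010 = 82
00111101 = 61
01110111 = 119
10000101 = 133
IP: 82.61.119.133


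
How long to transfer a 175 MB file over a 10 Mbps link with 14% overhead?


Effective throughput = 10 * (1 - 14/100) = 8.6 Mbps
File size in Mb = 175 * 8 = 1400 Mb
Time = 1400 / 8.6
Time = 162.7907 seconds
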